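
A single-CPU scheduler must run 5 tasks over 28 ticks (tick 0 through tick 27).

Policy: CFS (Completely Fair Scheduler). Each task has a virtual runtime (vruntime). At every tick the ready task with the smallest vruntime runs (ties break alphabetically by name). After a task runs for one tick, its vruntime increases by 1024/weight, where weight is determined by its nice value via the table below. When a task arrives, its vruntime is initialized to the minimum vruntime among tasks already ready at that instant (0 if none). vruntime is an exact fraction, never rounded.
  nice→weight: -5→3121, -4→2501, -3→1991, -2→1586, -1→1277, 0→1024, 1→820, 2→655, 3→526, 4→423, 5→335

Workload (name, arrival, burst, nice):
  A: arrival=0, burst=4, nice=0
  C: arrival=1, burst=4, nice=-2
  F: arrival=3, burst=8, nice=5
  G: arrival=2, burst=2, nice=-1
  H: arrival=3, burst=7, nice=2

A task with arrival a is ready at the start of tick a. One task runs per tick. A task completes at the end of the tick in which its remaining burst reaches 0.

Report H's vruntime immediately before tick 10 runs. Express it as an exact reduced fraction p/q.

t=0: vr[A=0] → run A
t=1: vr[A=1 C=1] → run A
t=2: vr[A=2 C=1 G=1] → run C
t=3: vr[A=2 C=1305/793 F=1 G=1 H=1] → run F
t=4: vr[A=2 C=1305/793 F=1359/335 G=1 H=1] → run G
t=5: vr[A=2 C=1305/793 F=1359/335 G=2301/1277 H=1] → run H
t=6: vr[A=2 C=1305/793 F=1359/335 G=2301/1277 H=1679/655] → run C
t=7: vr[A=2 C=1817/793 F=1359/335 G=2301/1277 H=1679/655] → run G
t=8: vr[A=2 C=1817/793 F=1359/335 H=1679/655] → run A
t=9: vr[A=3 C=1817/793 F=1359/335 H=1679/655] → run C
t=10: vr[A=3 C=2329/793 F=1359/335 H=1679/655] → run H
t=11: vr[A=3 C=2329/793 F=1359/335 H=2703/655] → run C
t=12: vr[A=3 F=1359/335 H=2703/655] → run A
t=13: vr[F=1359/335 H=2703/655] → run F
t=14: vr[F=2383/335 H=2703/655] → run H
t=15: vr[F=2383/335 H=3727/655] → run H
t=16: vr[F=2383/335 H=4751/655] → run F
t=17: vr[F=3407/335 H=4751/655] → run H
t=18: vr[F=3407/335 H=1155/131] → run H
t=19: vr[F=3407/335 H=6799/655] → run F
t=20: vr[F=4431/335 H=6799/655] → run H
t=21: vr[F=4431/335] → run F
t=22: vr[F=1091/67] → run F
t=23: vr[F=6479/335] → run F
t=24: vr[F=7503/335] → run F
t=25: (idle)
t=26: (idle)
t=27: (idle)

vruntime(H, start of tick 10) = 1679/655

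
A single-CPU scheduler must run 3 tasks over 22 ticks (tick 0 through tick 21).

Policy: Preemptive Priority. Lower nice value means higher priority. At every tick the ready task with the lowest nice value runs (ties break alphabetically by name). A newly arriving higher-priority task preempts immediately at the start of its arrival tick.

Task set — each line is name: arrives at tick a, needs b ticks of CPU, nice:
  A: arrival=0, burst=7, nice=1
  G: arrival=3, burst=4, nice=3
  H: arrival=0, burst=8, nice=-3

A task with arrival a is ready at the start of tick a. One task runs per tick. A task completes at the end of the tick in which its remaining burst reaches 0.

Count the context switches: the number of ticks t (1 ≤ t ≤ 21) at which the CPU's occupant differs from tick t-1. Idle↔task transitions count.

context switches = 3

t=0: ready={A,H} → run H
t=1: ready={A,H} → run H
t=2: ready={A,H} → run H
t=3: ready={A,G,H} → run H
t=4: ready={A,G,H} → run H
t=5: ready={A,G,H} → run H
t=6: ready={A,G,H} → run H
t=7: ready={A,G,H} → run H
t=8: ready={A,G} → run A
t=9: ready={A,G} → run A
t=10: ready={A,G} → run A
t=11: ready={A,G} → run A
t=12: ready={A,G} → run A
t=13: ready={A,G} → run A
t=14: ready={A,G} → run A
t=15: ready={G} → run G
t=16: ready={G} → run G
t=17: ready={G} → run G
t=18: ready={G} → run G
t=19: (idle)
t=20: (idle)
t=21: (idle)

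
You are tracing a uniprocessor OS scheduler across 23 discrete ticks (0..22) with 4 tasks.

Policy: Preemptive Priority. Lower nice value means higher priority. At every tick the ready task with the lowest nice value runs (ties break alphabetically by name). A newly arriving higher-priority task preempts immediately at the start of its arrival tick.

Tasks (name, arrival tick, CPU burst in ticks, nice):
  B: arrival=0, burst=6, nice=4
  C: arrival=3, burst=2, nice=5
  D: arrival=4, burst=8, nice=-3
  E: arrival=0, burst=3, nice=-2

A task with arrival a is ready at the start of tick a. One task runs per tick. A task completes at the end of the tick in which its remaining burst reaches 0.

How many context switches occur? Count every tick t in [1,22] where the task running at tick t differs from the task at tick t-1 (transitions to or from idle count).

t=0: ready={B,E} → run E
t=1: ready={B,E} → run E
t=2: ready={B,E} → run E
t=3: ready={B,C} → run B
t=4: ready={B,C,D} → run D
t=5: ready={B,C,D} → run D
t=6: ready={B,C,D} → run D
t=7: ready={B,C,D} → run D
t=8: ready={B,C,D} → run D
t=9: ready={B,C,D} → run D
t=10: ready={B,C,D} → run D
t=11: ready={B,C,D} → run D
t=12: ready={B,C} → run B
t=13: ready={B,C} → run B
t=14: ready={B,C} → run B
t=15: ready={B,C} → run B
t=16: ready={B,C} → run B
t=17: ready={C} → run C
t=18: ready={C} → run C
t=19: (idle)
t=20: (idle)
t=21: (idle)
t=22: (idle)

context switches = 5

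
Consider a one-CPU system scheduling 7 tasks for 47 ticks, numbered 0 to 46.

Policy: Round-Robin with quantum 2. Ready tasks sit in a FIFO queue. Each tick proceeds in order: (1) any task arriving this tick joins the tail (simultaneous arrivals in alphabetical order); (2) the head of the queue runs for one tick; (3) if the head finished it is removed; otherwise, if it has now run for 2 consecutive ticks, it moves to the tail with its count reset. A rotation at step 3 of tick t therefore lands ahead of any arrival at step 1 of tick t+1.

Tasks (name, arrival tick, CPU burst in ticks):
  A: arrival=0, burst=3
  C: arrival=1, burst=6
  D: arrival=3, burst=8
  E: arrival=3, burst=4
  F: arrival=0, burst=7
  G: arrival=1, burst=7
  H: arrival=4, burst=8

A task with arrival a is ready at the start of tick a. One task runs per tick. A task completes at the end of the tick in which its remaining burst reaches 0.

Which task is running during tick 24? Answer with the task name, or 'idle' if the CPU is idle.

running at tick 24 = E

t=0: queue=[A,F] q_used=0 → run A
t=1: queue=[A,F,C,G] q_used=1 → run A
t=2: queue=[F,C,G,A] q_used=0 → run F
t=3: queue=[F,C,G,A,D,E] q_used=1 → run F
t=4: queue=[C,G,A,D,E,F,H] q_used=0 → run C
t=5: queue=[C,G,A,D,E,F,H] q_used=1 → run C
t=6: queue=[G,A,D,E,F,H,C] q_used=0 → run G
t=7: queue=[G,A,D,E,F,H,C] q_used=1 → run G
t=8: queue=[A,D,E,F,H,C,G] q_used=0 → run A
t=9: queue=[D,E,F,H,C,G] q_used=0 → run D
t=10: queue=[D,E,F,H,C,G] q_used=1 → run D
t=11: queue=[E,F,H,C,G,D] q_used=0 → run E
t=12: queue=[E,F,H,C,G,D] q_used=1 → run E
t=13: queue=[F,H,C,G,D,E] q_used=0 → run F
t=14: queue=[F,H,C,G,D,E] q_used=1 → run F
t=15: queue=[H,C,G,D,E,F] q_used=0 → run H
t=16: queue=[H,C,G,D,E,F] q_used=1 → run H
t=17: queue=[C,G,D,E,F,H] q_used=0 → run C
t=18: queue=[C,G,D,E,F,H] q_used=1 → run C
t=19: queue=[G,D,E,F,H,C] q_used=0 → run G
t=20: queue=[G,D,E,F,H,C] q_used=1 → run G
t=21: queue=[D,E,F,H,C,G] q_used=0 → run D
t=22: queue=[D,E,F,H,C,G] q_used=1 → run D
t=23: queue=[E,F,H,C,G,D] q_used=0 → run E
t=24: queue=[E,F,H,C,G,D] q_used=1 → run E
t=25: queue=[F,H,C,G,D] q_used=0 → run F
t=26: queue=[F,H,C,G,D] q_used=1 → run F
t=27: queue=[H,C,G,D,F] q_used=0 → run H
t=28: queue=[H,C,G,D,F] q_used=1 → run H
t=29: queue=[C,G,D,F,H] q_used=0 → run C
t=30: queue=[C,G,D,F,H] q_used=1 → run C
t=31: queue=[G,D,F,H] q_used=0 → run G
t=32: queue=[G,D,F,H] q_used=1 → run G
t=33: queue=[D,F,H,G] q_used=0 → run D
t=34: queue=[D,F,H,G] q_used=1 → run D
t=35: queue=[F,H,G,D] q_used=0 → run F
t=36: queue=[H,G,D] q_used=0 → run H
t=37: queue=[H,G,D] q_used=1 → run H
t=38: queue=[G,D,H] q_used=0 → run G
t=39: queue=[D,H] q_used=0 → run D
t=40: queue=[D,H] q_used=1 → run D
t=41: queue=[H] q_used=0 → run H
t=42: queue=[H] q_used=1 → run H
t=43: (idle)
t=44: (idle)
t=45: (idle)
t=46: (idle)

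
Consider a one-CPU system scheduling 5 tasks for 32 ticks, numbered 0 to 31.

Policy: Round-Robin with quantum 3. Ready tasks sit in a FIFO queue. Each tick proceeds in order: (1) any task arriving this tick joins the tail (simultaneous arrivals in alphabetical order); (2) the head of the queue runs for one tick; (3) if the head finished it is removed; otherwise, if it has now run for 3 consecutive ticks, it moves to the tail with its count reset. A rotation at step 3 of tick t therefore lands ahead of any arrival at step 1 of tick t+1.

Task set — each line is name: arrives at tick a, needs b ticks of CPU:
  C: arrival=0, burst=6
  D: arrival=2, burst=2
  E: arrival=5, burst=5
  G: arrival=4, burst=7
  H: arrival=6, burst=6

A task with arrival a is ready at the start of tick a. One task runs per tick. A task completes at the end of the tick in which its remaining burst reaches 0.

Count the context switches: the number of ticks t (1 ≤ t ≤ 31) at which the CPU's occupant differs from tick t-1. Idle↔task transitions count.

context switches = 10

t=0: queue=[C] q_used=0 → run C
t=1: queue=[C] q_used=1 → run C
t=2: queue=[C,D] q_used=2 → run C
t=3: queue=[D,C] q_used=0 → run D
t=4: queue=[D,C,G] q_used=1 → run D
t=5: queue=[C,G,E] q_used=0 → run C
t=6: queue=[C,G,E,H] q_used=1 → run C
t=7: queue=[C,G,E,H] q_used=2 → run C
t=8: queue=[G,E,H] q_used=0 → run G
t=9: queue=[G,E,H] q_used=1 → run G
t=10: queue=[G,E,H] q_used=2 → run G
t=11: queue=[E,H,G] q_used=0 → run E
t=12: queue=[E,H,G] q_used=1 → run E
t=13: queue=[E,H,G] q_used=2 → run E
t=14: queue=[H,G,E] q_used=0 → run H
t=15: queue=[H,G,E] q_used=1 → run H
t=16: queue=[H,G,E] q_used=2 → run H
t=17: queue=[G,E,H] q_used=0 → run G
t=18: queue=[G,E,H] q_used=1 → run G
t=19: queue=[G,E,H] q_used=2 → run G
t=20: queue=[E,H,G] q_used=0 → run E
t=21: queue=[E,H,G] q_used=1 → run E
t=22: queue=[H,G] q_used=0 → run H
t=23: queue=[H,G] q_used=1 → run H
t=24: queue=[H,G] q_used=2 → run H
t=25: queue=[G] q_used=0 → run G
t=26: (idle)
t=27: (idle)
t=28: (idle)
t=29: (idle)
t=30: (idle)
t=31: (idle)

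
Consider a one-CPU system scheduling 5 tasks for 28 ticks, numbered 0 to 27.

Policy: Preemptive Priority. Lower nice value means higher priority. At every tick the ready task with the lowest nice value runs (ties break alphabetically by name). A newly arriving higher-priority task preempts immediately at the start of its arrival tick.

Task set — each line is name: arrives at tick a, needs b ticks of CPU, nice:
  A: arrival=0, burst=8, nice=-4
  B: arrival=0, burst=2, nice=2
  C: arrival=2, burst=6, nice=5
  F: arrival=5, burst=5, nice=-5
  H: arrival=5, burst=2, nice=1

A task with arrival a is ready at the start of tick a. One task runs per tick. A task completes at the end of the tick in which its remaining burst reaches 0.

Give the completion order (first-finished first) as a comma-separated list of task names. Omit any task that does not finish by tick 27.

t=0: ready={A,B} → run A
t=1: ready={A,B} → run A
t=2: ready={A,B,C} → run A
t=3: ready={A,B,C} → run A
t=4: ready={A,B,C} → run A
t=5: ready={A,B,C,F,H} → run F
t=6: ready={A,B,C,F,H} → run F
t=7: ready={A,B,C,F,H} → run F
t=8: ready={A,B,C,F,H} → run F
t=9: ready={A,B,C,F,H} → run F
t=10: ready={A,B,C,H} → run A
t=11: ready={A,B,C,H} → run A
t=12: ready={A,B,C,H} → run A
t=13: ready={B,C,H} → run H
t=14: ready={B,C,H} → run H
t=15: ready={B,C} → run B
t=16: ready={B,C} → run B
t=17: ready={C} → run C
t=18: ready={C} → run C
t=19: ready={C} → run C
t=20: ready={C} → run C
t=21: ready={C} → run C
t=22: ready={C} → run C
t=23: (idle)
t=24: (idle)
t=25: (idle)
t=26: (idle)
t=27: (idle)

completion order = F, A, H, B, C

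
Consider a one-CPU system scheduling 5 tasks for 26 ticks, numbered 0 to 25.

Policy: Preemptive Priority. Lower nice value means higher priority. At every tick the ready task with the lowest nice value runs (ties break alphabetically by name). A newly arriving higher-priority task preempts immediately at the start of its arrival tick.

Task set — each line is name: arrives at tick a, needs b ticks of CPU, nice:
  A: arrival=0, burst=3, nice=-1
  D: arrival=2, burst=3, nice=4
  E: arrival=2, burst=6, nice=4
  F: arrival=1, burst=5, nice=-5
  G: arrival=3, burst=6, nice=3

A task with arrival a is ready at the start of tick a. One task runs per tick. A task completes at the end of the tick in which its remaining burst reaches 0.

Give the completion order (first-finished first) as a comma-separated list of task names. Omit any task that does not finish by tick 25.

completion order = F, A, G, D, E

t=0: ready={A} → run A
t=1: ready={A,F} → run F
t=2: ready={A,D,E,F} → run F
t=3: ready={A,D,E,F,G} → run F
t=4: ready={A,D,E,F,G} → run F
t=5: ready={A,D,E,F,G} → run F
t=6: ready={A,D,E,G} → run A
t=7: ready={A,D,E,G} → run A
t=8: ready={D,E,G} → run G
t=9: ready={D,E,G} → run G
t=10: ready={D,E,G} → run G
t=11: ready={D,E,G} → run G
t=12: ready={D,E,G} → run G
t=13: ready={D,E,G} → run G
t=14: ready={D,E} → run D
t=15: ready={D,E} → run D
t=16: ready={D,E} → run D
t=17: ready={E} → run E
t=18: ready={E} → run E
t=19: ready={E} → run E
t=20: ready={E} → run E
t=21: ready={E} → run E
t=22: ready={E} → run E
t=23: (idle)
t=24: (idle)
t=25: (idle)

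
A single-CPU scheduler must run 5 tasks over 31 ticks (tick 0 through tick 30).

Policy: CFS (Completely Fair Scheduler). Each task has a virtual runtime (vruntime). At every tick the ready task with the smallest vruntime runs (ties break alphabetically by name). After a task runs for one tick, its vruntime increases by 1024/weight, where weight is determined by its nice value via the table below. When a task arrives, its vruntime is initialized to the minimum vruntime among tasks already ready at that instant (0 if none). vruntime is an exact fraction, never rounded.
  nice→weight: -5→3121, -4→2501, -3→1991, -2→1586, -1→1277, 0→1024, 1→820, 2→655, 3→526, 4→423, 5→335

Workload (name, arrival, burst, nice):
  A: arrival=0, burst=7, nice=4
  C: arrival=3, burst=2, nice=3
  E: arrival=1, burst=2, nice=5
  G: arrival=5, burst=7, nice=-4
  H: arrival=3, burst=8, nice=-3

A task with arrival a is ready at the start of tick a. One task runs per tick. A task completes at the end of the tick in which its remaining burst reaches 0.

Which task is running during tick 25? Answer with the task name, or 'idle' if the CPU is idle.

running at tick 25 = A

t=0: vr[A=0] → run A
t=1: vr[A=1024/423 E=1024/423] → run A
t=2: vr[A=2048/423 E=1024/423] → run E
t=3: vr[A=2048/423 C=2048/423 E=776192/141705 H=2048/423] → run A
t=4: vr[A=1024/141 C=2048/423 E=776192/141705 H=2048/423] → run C
t=5: vr[A=1024/141 C=755200/111249 E=776192/141705 G=2048/423 H=2048/423] → run G
t=6: vr[A=1024/141 C=755200/111249 E=776192/141705 G=5555200/1057923 H=2048/423] → run H
t=7: vr[A=1024/141 C=755200/111249 E=776192/141705 G=5555200/1057923 H=4510720/842193] → run G
t=8: vr[A=1024/141 C=755200/111249 E=776192/141705 G=5988352/1057923 H=4510720/842193] → run H
t=9: vr[A=1024/141 C=755200/111249 E=776192/141705 G=5988352/1057923 H=4943872/842193] → run E
t=10: vr[A=1024/141 C=755200/111249 G=5988352/1057923 H=4943872/842193] → run G
t=11: vr[A=1024/141 C=755200/111249 G=6421504/1057923 H=4943872/842193] → run H
t=12: vr[A=1024/141 C=755200/111249 G=6421504/1057923 H=5377024/842193] → run G
t=13: vr[A=1024/141 C=755200/111249 G=6854656/1057923 H=5377024/842193] → run H
t=14: vr[A=1024/141 C=755200/111249 G=6854656/1057923 H=5810176/842193] → run G
t=15: vr[A=1024/141 C=755200/111249 G=7287808/1057923 H=5810176/842193] → run C
t=16: vr[A=1024/141 G=7287808/1057923 H=5810176/842193] → run G
t=17: vr[A=1024/141 G=7720960/1057923 H=5810176/842193] → run H
t=18: vr[A=1024/141 G=7720960/1057923 H=6243328/842193] → run A
t=19: vr[A=4096/423 G=7720960/1057923 H=6243328/842193] → run G
t=20: vr[A=4096/423 H=6243328/842193] → run H
t=21: vr[A=4096/423 H=6676480/842193] → run H
t=22: vr[A=4096/423 H=7109632/842193] → run H
t=23: vr[A=4096/423] → run A
t=24: vr[A=5120/423] → run A
t=25: vr[A=2048/141] → run A
t=26: (idle)
t=27: (idle)
t=28: (idle)
t=29: (idle)
t=30: (idle)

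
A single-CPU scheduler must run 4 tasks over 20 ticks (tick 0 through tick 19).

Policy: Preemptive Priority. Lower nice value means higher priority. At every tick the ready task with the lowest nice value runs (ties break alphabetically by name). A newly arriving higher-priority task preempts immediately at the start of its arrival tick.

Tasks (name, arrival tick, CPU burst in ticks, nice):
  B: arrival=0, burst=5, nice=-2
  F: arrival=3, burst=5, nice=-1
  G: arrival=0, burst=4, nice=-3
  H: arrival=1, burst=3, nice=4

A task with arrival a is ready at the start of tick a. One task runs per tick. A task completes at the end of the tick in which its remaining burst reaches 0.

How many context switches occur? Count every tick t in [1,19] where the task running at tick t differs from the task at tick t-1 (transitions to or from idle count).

t=0: ready={B,G} → run G
t=1: ready={B,G,H} → run G
t=2: ready={B,G,H} → run G
t=3: ready={B,F,G,H} → run G
t=4: ready={B,F,H} → run B
t=5: ready={B,F,H} → run B
t=6: ready={B,F,H} → run B
t=7: ready={B,F,H} → run B
t=8: ready={B,F,H} → run B
t=9: ready={F,H} → run F
t=10: ready={F,H} → run F
t=11: ready={F,H} → run F
t=12: ready={F,H} → run F
t=13: ready={F,H} → run F
t=14: ready={H} → run H
t=15: ready={H} → run H
t=16: ready={H} → run H
t=17: (idle)
t=18: (idle)
t=19: (idle)

context switches = 4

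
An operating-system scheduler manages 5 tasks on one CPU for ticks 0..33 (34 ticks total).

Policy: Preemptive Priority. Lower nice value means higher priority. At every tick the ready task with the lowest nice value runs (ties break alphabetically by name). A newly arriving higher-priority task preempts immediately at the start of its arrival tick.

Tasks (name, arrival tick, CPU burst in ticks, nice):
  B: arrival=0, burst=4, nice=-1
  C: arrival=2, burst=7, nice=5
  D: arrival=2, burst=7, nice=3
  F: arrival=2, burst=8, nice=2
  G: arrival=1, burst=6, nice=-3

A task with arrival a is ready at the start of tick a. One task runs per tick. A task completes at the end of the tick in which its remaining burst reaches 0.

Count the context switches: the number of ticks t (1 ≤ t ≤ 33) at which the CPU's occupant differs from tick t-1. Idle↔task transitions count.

context switches = 6

t=0: ready={B} → run B
t=1: ready={B,G} → run G
t=2: ready={B,C,D,F,G} → run G
t=3: ready={B,C,D,F,G} → run G
t=4: ready={B,C,D,F,G} → run G
t=5: ready={B,C,D,F,G} → run G
t=6: ready={B,C,D,F,G} → run G
t=7: ready={B,C,D,F} → run B
t=8: ready={B,C,D,F} → run B
t=9: ready={B,C,D,F} → run B
t=10: ready={C,D,F} → run F
t=11: ready={C,D,F} → run F
t=12: ready={C,D,F} → run F
t=13: ready={C,D,F} → run F
t=14: ready={C,D,F} → run F
t=15: ready={C,D,F} → run F
t=16: ready={C,D,F} → run F
t=17: ready={C,D,F} → run F
t=18: ready={C,D} → run D
t=19: ready={C,D} → run D
t=20: ready={C,D} → run D
t=21: ready={C,D} → run D
t=22: ready={C,D} → run D
t=23: ready={C,D} → run D
t=24: ready={C,D} → run D
t=25: ready={C} → run C
t=26: ready={C} → run C
t=27: ready={C} → run C
t=28: ready={C} → run C
t=29: ready={C} → run C
t=30: ready={C} → run C
t=31: ready={C} → run C
t=32: (idle)
t=33: (idle)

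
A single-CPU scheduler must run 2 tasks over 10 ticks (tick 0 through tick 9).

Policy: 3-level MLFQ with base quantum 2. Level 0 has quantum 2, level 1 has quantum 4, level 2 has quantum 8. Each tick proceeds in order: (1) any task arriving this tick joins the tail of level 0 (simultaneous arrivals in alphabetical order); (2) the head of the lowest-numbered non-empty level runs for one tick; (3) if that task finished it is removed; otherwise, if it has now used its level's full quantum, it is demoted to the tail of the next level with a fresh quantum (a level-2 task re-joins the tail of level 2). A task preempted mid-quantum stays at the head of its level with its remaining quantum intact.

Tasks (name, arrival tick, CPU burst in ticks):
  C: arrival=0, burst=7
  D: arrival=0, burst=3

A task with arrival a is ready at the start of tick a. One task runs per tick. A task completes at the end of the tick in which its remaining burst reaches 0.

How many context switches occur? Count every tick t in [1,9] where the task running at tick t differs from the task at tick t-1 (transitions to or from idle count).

t=0: L0/L1/L2 = CD/-/- → run C
t=1: L0/L1/L2 = CD/-/- → run C
t=2: L0/L1/L2 = D/C/- → run D
t=3: L0/L1/L2 = D/C/- → run D
t=4: L0/L1/L2 = -/CD/- → run C
t=5: L0/L1/L2 = -/CD/- → run C
t=6: L0/L1/L2 = -/CD/- → run C
t=7: L0/L1/L2 = -/CD/- → run C
t=8: L0/L1/L2 = -/D/C → run D
t=9: L0/L1/L2 = -/-/C → run C

context switches = 4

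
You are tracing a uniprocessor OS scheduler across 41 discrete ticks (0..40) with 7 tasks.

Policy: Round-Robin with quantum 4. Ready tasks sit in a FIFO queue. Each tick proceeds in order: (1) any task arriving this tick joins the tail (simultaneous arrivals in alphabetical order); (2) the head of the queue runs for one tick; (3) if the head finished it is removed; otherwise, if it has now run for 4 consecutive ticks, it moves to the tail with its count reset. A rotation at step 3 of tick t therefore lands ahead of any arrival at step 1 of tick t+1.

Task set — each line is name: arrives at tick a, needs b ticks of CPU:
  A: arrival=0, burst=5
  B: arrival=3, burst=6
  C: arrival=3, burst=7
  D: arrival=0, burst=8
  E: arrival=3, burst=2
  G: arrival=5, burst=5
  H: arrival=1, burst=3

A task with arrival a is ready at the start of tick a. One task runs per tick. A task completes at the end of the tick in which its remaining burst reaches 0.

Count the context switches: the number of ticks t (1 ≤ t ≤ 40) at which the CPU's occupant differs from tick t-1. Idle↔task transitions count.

context switches = 12

t=0: queue=[A,D] q_used=0 → run A
t=1: queue=[A,D,H] q_used=1 → run A
t=2: queue=[A,D,H] q_used=2 → run A
t=3: queue=[A,D,H,B,C,E] q_used=3 → run A
t=4: queue=[D,H,B,C,E,A] q_used=0 → run D
t=5: queue=[D,H,B,C,E,A,G] q_used=1 → run D
t=6: queue=[D,H,B,C,E,A,G] q_used=2 → run D
t=7: queue=[D,H,B,C,E,A,G] q_used=3 → run D
t=8: queue=[H,B,C,E,A,G,D] q_used=0 → run H
t=9: queue=[H,B,C,E,A,G,D] q_used=1 → run H
t=10: queue=[H,B,C,E,A,G,D] q_used=2 → run H
t=11: queue=[B,C,E,A,G,D] q_used=0 → run B
t=12: queue=[B,C,E,A,G,D] q_used=1 → run B
t=13: queue=[B,C,E,A,G,D] q_used=2 → run B
t=14: queue=[B,C,E,A,G,D] q_used=3 → run B
t=15: queue=[C,E,A,G,D,B] q_used=0 → run C
t=16: queue=[C,E,A,G,D,B] q_used=1 → run C
t=17: queue=[C,E,A,G,D,B] q_used=2 → run C
t=18: queue=[C,E,A,G,D,B] q_used=3 → run C
t=19: queue=[E,A,G,D,B,C] q_used=0 → run E
t=20: queue=[E,A,G,D,B,C] q_used=1 → run E
t=21: queue=[A,G,D,B,C] q_used=0 → run A
t=22: queue=[G,D,B,C] q_used=0 → run G
t=23: queue=[G,D,B,C] q_used=1 → run G
t=24: queue=[G,D,B,C] q_used=2 → run G
t=25: queue=[G,D,B,C] q_used=3 → run G
t=26: queue=[D,B,C,G] q_used=0 → run D
t=27: queue=[D,B,C,G] q_used=1 → run D
t=28: queue=[D,B,C,G] q_used=2 → run D
t=29: queue=[D,B,C,G] q_used=3 → run D
t=30: queue=[B,C,G] q_used=0 → run B
t=31: queue=[B,C,G] q_used=1 → run B
t=32: queue=[C,G] q_used=0 → run C
t=33: queue=[C,G] q_used=1 → run C
t=34: queue=[C,G] q_used=2 → run C
t=35: queue=[G] q_used=0 → run G
t=36: (idle)
t=37: (idle)
t=38: (idle)
t=39: (idle)
t=40: (idle)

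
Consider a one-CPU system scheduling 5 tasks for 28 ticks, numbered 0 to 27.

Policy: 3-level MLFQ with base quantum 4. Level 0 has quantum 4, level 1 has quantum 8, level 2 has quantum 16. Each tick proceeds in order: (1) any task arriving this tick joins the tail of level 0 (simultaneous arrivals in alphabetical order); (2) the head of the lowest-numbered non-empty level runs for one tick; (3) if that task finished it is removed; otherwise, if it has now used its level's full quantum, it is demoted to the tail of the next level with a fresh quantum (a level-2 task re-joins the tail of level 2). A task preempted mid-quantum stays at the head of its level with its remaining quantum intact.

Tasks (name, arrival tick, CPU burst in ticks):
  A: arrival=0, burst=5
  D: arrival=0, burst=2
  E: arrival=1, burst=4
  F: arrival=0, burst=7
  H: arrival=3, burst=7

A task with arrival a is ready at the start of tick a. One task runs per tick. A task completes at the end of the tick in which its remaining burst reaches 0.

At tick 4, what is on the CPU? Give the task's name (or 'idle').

t=0: L0/L1/L2 = ADF/-/- → run A
t=1: L0/L1/L2 = ADFE/-/- → run A
t=2: L0/L1/L2 = ADFE/-/- → run A
t=3: L0/L1/L2 = ADFEH/-/- → run A
t=4: L0/L1/L2 = DFEH/A/- → run D
t=5: L0/L1/L2 = DFEH/A/- → run D
t=6: L0/L1/L2 = FEH/A/- → run F
t=7: L0/L1/L2 = FEH/A/- → run F
t=8: L0/L1/L2 = FEH/A/- → run F
t=9: L0/L1/L2 = FEH/A/- → run F
t=10: L0/L1/L2 = EH/AF/- → run E
t=11: L0/L1/L2 = EH/AF/- → run E
t=12: L0/L1/L2 = EH/AF/- → run E
t=13: L0/L1/L2 = EH/AF/- → run E
t=14: L0/L1/L2 = H/AF/- → run H
t=15: L0/L1/L2 = H/AF/- → run H
t=16: L0/L1/L2 = H/AF/- → run H
t=17: L0/L1/L2 = H/AF/- → run H
t=18: L0/L1/L2 = -/AFH/- → run A
t=19: L0/L1/L2 = -/FH/- → run F
t=20: L0/L1/L2 = -/FH/- → run F
t=21: L0/L1/L2 = -/FH/- → run F
t=22: L0/L1/L2 = -/H/- → run H
t=23: L0/L1/L2 = -/H/- → run H
t=24: L0/L1/L2 = -/H/- → run H
t=25: (idle)
t=26: (idle)
t=27: (idle)

running at tick 4 = D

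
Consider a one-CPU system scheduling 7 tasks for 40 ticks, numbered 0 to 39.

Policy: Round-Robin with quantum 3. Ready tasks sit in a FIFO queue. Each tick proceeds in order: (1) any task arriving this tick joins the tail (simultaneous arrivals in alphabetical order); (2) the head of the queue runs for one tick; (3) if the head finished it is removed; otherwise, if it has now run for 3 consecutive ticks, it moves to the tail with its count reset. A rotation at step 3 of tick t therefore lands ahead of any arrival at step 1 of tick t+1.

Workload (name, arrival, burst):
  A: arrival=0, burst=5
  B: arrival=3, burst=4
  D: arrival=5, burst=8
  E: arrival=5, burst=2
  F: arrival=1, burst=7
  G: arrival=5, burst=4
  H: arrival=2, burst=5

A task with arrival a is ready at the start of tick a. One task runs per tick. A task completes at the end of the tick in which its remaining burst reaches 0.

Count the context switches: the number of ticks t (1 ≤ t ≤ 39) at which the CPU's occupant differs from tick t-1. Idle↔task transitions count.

context switches = 15

t=0: queue=[A] q_used=0 → run A
t=1: queue=[A,F] q_used=1 → run A
t=2: queue=[A,F,H] q_used=2 → run A
t=3: queue=[F,H,A,B] q_used=0 → run F
t=4: queue=[F,H,A,B] q_used=1 → run F
t=5: queue=[F,H,A,B,D,E,G] q_used=2 → run F
t=6: queue=[H,A,B,D,E,G,F] q_used=0 → run H
t=7: queue=[H,A,B,D,E,G,F] q_used=1 → run H
t=8: queue=[H,A,B,D,E,G,F] q_used=2 → run H
t=9: queue=[A,B,D,E,G,F,H] q_used=0 → run A
t=10: queue=[A,B,D,E,G,F,H] q_used=1 → run A
t=11: queue=[B,D,E,G,F,H] q_used=0 → run B
t=12: queue=[B,D,E,G,F,H] q_used=1 → run B
t=13: queue=[B,D,E,G,F,H] q_used=2 → run B
t=14: queue=[D,E,G,F,H,B] q_used=0 → run D
t=15: queue=[D,E,G,F,H,B] q_used=1 → run D
t=16: queue=[D,E,G,F,H,B] q_used=2 → run D
t=17: queue=[E,G,F,H,B,D] q_used=0 → run E
t=18: queue=[E,G,F,H,B,D] q_used=1 → run E
t=19: queue=[G,F,H,B,D] q_used=0 → run G
t=20: queue=[G,F,H,B,D] q_used=1 → run G
t=21: queue=[G,F,H,B,D] q_used=2 → run G
t=22: queue=[F,H,B,D,G] q_used=0 → run F
t=23: queue=[F,H,B,D,G] q_used=1 → run F
t=24: queue=[F,H,B,D,G] q_used=2 → run F
t=25: queue=[H,B,D,G,F] q_used=0 → run H
t=26: queue=[H,B,D,G,F] q_used=1 → run H
t=27: queue=[B,D,G,F] q_used=0 → run B
t=28: queue=[D,G,F] q_used=0 → run D
t=29: queue=[D,G,F] q_used=1 → run D
t=30: queue=[D,G,F] q_used=2 → run D
t=31: queue=[G,F,D] q_used=0 → run G
t=32: queue=[F,D] q_used=0 → run F
t=33: queue=[D] q_used=0 → run D
t=34: queue=[D] q_used=1 → run D
t=35: (idle)
t=36: (idle)
t=37: (idle)
t=38: (idle)
t=39: (idle)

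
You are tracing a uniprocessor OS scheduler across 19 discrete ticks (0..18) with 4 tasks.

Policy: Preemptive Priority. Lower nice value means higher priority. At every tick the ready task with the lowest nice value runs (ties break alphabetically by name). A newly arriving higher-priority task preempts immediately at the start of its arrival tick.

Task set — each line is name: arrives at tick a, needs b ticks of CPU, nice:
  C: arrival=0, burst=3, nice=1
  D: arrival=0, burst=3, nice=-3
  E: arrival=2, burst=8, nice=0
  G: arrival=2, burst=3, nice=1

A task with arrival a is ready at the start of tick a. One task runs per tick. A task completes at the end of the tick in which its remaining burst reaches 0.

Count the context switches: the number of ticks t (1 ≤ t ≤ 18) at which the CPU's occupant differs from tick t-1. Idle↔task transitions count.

t=0: ready={C,D} → run D
t=1: ready={C,D} → run D
t=2: ready={C,D,E,G} → run D
t=3: ready={C,E,G} → run E
t=4: ready={C,E,G} → run E
t=5: ready={C,E,G} → run E
t=6: ready={C,E,G} → run E
t=7: ready={C,E,G} → run E
t=8: ready={C,E,G} → run E
t=9: ready={C,E,G} → run E
t=10: ready={C,E,G} → run E
t=11: ready={C,G} → run C
t=12: ready={C,G} → run C
t=13: ready={C,G} → run C
t=14: ready={G} → run G
t=15: ready={G} → run G
t=16: ready={G} → run G
t=17: (idle)
t=18: (idle)

context switches = 4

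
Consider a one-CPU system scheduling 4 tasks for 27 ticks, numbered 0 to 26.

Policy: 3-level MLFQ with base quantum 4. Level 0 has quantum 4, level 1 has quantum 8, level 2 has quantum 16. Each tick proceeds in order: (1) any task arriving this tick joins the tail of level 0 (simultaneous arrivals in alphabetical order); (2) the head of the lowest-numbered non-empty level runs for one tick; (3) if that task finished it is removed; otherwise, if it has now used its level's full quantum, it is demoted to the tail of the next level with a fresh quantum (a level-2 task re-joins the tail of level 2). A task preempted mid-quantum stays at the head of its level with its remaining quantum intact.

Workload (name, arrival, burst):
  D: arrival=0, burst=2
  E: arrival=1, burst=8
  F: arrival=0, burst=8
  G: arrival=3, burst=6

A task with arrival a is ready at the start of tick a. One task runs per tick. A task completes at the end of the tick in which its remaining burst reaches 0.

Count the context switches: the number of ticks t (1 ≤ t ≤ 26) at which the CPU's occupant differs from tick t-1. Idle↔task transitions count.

context switches = 7

t=0: L0/L1/L2 = DF/-/- → run D
t=1: L0/L1/L2 = DFE/-/- → run D
t=2: L0/L1/L2 = FE/-/- → run F
t=3: L0/L1/L2 = FEG/-/- → run F
t=4: L0/L1/L2 = FEG/-/- → run F
t=5: L0/L1/L2 = FEG/-/- → run F
t=6: L0/L1/L2 = EG/F/- → run E
t=7: L0/L1/L2 = EG/F/- → run E
t=8: L0/L1/L2 = EG/F/- → run E
t=9: L0/L1/L2 = EG/F/- → run E
t=10: L0/L1/L2 = G/FE/- → run G
t=11: L0/L1/L2 = G/FE/- → run G
t=12: L0/L1/L2 = G/FE/- → run G
t=13: L0/L1/L2 = G/FE/- → run G
t=14: L0/L1/L2 = -/FEG/- → run F
t=15: L0/L1/L2 = -/FEG/- → run F
t=16: L0/L1/L2 = -/FEG/- → run F
t=17: L0/L1/L2 = -/FEG/- → run F
t=18: L0/L1/L2 = -/EG/- → run E
t=19: L0/L1/L2 = -/EG/- → run E
t=20: L0/L1/L2 = -/EG/- → run E
t=21: L0/L1/L2 = -/EG/- → run E
t=22: L0/L1/L2 = -/G/- → run G
t=23: L0/L1/L2 = -/G/- → run G
t=24: (idle)
t=25: (idle)
t=26: (idle)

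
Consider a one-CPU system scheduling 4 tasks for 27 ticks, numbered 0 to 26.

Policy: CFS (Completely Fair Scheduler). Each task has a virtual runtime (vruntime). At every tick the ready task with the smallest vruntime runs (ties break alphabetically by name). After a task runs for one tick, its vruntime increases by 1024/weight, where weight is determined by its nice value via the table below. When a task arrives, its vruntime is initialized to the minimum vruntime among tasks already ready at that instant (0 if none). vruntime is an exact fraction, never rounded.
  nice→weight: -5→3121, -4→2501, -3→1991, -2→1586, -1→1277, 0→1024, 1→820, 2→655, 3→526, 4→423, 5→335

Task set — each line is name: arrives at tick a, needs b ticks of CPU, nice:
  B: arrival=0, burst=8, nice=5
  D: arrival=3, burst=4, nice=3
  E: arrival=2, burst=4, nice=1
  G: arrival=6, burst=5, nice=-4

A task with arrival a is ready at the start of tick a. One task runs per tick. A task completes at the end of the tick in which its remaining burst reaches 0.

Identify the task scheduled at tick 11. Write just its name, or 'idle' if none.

running at tick 11 = B

t=0: vr[B=0] → run B
t=1: vr[B=1024/335] → run B
t=2: vr[B=2048/335 E=2048/335] → run B
t=3: vr[B=3072/335 D=2048/335 E=2048/335] → run D
t=4: vr[B=3072/335 D=710144/88105 E=2048/335] → run E
t=5: vr[B=3072/335 D=710144/88105 E=20224/2747] → run E
t=6: vr[B=3072/335 D=710144/88105 E=118272/13735 G=710144/88105] → run D
t=7: vr[B=3072/335 D=881664/88105 E=118272/13735 G=710144/88105] → run G
t=8: vr[B=3072/335 D=881664/88105 E=118272/13735 G=1866289664/220350605] → run G
t=9: vr[B=3072/335 D=881664/88105 E=118272/13735 G=1956509184/220350605] → run E
t=10: vr[B=3072/335 D=881664/88105 E=135424/13735 G=1956509184/220350605] → run G
t=11: vr[B=3072/335 D=881664/88105 E=135424/13735 G=2046728704/220350605] → run B
t=12: vr[B=4096/335 D=881664/88105 E=135424/13735 G=2046728704/220350605] → run G
t=13: vr[B=4096/335 D=881664/88105 E=135424/13735 G=2136948224/220350605] → run G
t=14: vr[B=4096/335 D=881664/88105 E=135424/13735] → run E
t=15: vr[B=4096/335 D=881664/88105] → run D
t=16: vr[B=4096/335 D=1053184/88105] → run D
t=17: vr[B=4096/335] → run B
t=18: vr[B=1024/67] → run B
t=19: vr[B=6144/335] → run B
t=20: vr[B=7168/335] → run B
t=21: (idle)
t=22: (idle)
t=23: (idle)
t=24: (idle)
t=25: (idle)
t=26: (idle)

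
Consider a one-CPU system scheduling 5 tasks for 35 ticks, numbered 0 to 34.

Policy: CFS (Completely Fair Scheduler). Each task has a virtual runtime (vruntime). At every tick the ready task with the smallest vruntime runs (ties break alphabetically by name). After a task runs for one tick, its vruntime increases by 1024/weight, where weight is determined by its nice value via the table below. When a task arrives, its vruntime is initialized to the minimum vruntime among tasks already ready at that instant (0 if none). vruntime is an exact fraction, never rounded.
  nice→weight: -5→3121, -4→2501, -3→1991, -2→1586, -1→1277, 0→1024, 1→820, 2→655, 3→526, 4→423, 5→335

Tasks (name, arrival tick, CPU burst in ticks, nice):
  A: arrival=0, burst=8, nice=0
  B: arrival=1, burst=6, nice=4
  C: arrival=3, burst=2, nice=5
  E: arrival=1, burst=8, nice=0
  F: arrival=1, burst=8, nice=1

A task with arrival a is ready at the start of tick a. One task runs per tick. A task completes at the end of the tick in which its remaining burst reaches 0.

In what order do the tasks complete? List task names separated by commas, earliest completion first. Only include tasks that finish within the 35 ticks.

t=0: vr[A=0] → run A
t=1: vr[A=1 B=1 E=1 F=1] → run A
t=2: vr[A=2 B=1 E=1 F=1] → run B
t=3: vr[A=2 B=1447/423 C=1 E=1 F=1] → run C
t=4: vr[A=2 B=1447/423 C=1359/335 E=1 F=1] → run E
t=5: vr[A=2 B=1447/423 C=1359/335 E=2 F=1] → run F
t=6: vr[A=2 B=1447/423 C=1359/335 E=2 F=461/205] → run A
t=7: vr[A=3 B=1447/423 C=1359/335 E=2 F=461/205] → run E
t=8: vr[A=3 B=1447/423 C=1359/335 E=3 F=461/205] → run F
t=9: vr[A=3 B=1447/423 C=1359/335 E=3 F=717/205] → run A
t=10: vr[A=4 B=1447/423 C=1359/335 E=3 F=717/205] → run E
t=11: vr[A=4 B=1447/423 C=1359/335 E=4 F=717/205] → run B
t=12: vr[A=4 B=2471/423 C=1359/335 E=4 F=717/205] → run F
t=13: vr[A=4 B=2471/423 C=1359/335 E=4 F=973/205] → run A
t=14: vr[A=5 B=2471/423 C=1359/335 E=4 F=973/205] → run E
t=15: vr[A=5 B=2471/423 C=1359/335 E=5 F=973/205] → run C
t=16: vr[A=5 B=2471/423 E=5 F=973/205] → run F
t=17: vr[A=5 B=2471/423 E=5 F=1229/205] → run A
t=18: vr[A=6 B=2471/423 E=5 F=1229/205] → run E
t=19: vr[A=6 B=2471/423 E=6 F=1229/205] → run B
t=20: vr[A=6 B=1165/141 E=6 F=1229/205] → run F
t=21: vr[A=6 B=1165/141 E=6 F=297/41] → run A
t=22: vr[A=7 B=1165/141 E=6 F=297/41] → run E
t=23: vr[A=7 B=1165/141 E=7 F=297/41] → run A
t=24: vr[B=1165/141 E=7 F=297/41] → run E
t=25: vr[B=1165/141 E=8 F=297/41] → run F
t=26: vr[B=1165/141 E=8 F=1741/205] → run E
t=27: vr[B=1165/141 F=1741/205] → run B
t=28: vr[B=4519/423 F=1741/205] → run F
t=29: vr[B=4519/423 F=1997/205] → run F
t=30: vr[B=4519/423] → run B
t=31: vr[B=5543/423] → run B
t=32: (idle)
t=33: (idle)
t=34: (idle)

completion order = C, A, E, F, B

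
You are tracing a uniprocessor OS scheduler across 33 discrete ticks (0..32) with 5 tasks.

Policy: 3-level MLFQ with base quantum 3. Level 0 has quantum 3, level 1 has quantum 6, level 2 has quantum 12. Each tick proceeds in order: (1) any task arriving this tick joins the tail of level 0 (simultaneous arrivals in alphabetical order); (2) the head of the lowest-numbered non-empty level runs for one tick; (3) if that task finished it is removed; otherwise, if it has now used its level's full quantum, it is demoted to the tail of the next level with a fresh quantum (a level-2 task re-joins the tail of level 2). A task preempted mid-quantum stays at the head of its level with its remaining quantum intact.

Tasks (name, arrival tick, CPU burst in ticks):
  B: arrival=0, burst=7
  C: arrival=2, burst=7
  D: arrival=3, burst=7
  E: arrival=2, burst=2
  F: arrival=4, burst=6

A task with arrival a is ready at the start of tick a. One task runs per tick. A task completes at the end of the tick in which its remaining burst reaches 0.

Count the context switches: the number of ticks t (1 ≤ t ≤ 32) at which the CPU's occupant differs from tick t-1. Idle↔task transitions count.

context switches = 9

t=0: L0/L1/L2 = B/-/- → run B
t=1: L0/L1/L2 = B/-/- → run B
t=2: L0/L1/L2 = BCE/-/- → run B
t=3: L0/L1/L2 = CED/B/- → run C
t=4: L0/L1/L2 = CEDF/B/- → run C
t=5: L0/L1/L2 = CEDF/B/- → run C
t=6: L0/L1/L2 = EDF/BC/- → run E
t=7: L0/L1/L2 = EDF/BC/- → run E
t=8: L0/L1/L2 = DF/BC/- → run D
t=9: L0/L1/L2 = DF/BC/- → run D
t=10: L0/L1/L2 = DF/BC/- → run D
t=11: L0/L1/L2 = F/BCD/- → run F
t=12: L0/L1/L2 = F/BCD/- → run F
t=13: L0/L1/L2 = F/BCD/- → run F
t=14: L0/L1/L2 = -/BCDF/- → run B
t=15: L0/L1/L2 = -/BCDF/- → run B
t=16: L0/L1/L2 = -/BCDF/- → run B
t=17: L0/L1/L2 = -/BCDF/- → run B
t=18: L0/L1/L2 = -/CDF/- → run C
t=19: L0/L1/L2 = -/CDF/- → run C
t=20: L0/L1/L2 = -/CDF/- → run C
t=21: L0/L1/L2 = -/CDF/- → run C
t=22: L0/L1/L2 = -/DF/- → run D
t=23: L0/L1/L2 = -/DF/- → run D
t=24: L0/L1/L2 = -/DF/- → run D
t=25: L0/L1/L2 = -/DF/- → run D
t=26: L0/L1/L2 = -/F/- → run F
t=27: L0/L1/L2 = -/F/- → run F
t=28: L0/L1/L2 = -/F/- → run F
t=29: (idle)
t=30: (idle)
t=31: (idle)
t=32: (idle)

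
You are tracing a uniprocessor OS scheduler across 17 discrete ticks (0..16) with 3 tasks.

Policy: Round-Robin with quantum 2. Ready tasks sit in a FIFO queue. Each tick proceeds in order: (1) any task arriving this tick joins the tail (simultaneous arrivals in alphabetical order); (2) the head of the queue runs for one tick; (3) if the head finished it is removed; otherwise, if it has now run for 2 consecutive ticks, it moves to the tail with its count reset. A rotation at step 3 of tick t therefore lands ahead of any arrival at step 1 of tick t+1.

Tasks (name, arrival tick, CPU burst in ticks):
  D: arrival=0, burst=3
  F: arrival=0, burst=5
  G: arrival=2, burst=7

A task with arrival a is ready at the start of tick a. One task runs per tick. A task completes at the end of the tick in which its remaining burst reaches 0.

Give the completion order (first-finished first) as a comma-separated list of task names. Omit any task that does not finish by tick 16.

completion order = D, F, G

t=0: queue=[D,F] q_used=0 → run D
t=1: queue=[D,F] q_used=1 → run D
t=2: queue=[F,D,G] q_used=0 → run F
t=3: queue=[F,D,G] q_used=1 → run F
t=4: queue=[D,G,F] q_used=0 → run D
t=5: queue=[G,F] q_used=0 → run G
t=6: queue=[G,F] q_used=1 → run G
t=7: queue=[F,G] q_used=0 → run F
t=8: queue=[F,G] q_used=1 → run F
t=9: queue=[G,F] q_used=0 → run G
t=10: queue=[G,F] q_used=1 → run G
t=11: queue=[F,G] q_used=0 → run F
t=12: queue=[G] q_used=0 → run G
t=13: queue=[G] q_used=1 → run G
t=14: queue=[G] q_used=0 → run G
t=15: (idle)
t=16: (idle)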